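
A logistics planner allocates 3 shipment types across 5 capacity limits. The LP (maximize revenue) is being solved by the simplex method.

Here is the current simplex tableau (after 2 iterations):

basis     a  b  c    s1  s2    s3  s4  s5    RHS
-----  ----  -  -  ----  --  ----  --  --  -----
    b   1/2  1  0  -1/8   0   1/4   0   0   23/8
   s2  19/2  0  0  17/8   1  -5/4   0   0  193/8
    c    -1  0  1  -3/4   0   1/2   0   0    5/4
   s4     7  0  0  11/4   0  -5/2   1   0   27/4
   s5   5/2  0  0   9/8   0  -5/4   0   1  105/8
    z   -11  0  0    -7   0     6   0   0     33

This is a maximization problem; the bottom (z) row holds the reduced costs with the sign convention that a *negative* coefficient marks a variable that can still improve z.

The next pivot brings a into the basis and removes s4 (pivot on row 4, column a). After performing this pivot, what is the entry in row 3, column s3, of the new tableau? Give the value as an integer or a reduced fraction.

1/7

Pivot element is row 4, column a: 7.
Normalize row 4: new (row 4, s3) = (-5/2)/7 = -5/14.
row 3 ← row 3 − (-1)·(new row 4): 1/2 − (-1)·(-5/14) = 1/7.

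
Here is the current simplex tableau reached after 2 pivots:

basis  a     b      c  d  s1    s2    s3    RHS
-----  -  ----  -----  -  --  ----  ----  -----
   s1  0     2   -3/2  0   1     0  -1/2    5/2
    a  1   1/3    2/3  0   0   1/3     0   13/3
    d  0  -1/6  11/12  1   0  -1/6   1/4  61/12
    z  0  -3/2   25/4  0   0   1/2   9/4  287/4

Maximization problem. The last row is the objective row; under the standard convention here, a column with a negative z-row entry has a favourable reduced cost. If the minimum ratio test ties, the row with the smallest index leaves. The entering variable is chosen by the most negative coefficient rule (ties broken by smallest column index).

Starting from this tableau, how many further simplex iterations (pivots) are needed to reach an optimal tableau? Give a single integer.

pivot: b in, s1 out → z = 589/8
No improving column remains; optimal.

1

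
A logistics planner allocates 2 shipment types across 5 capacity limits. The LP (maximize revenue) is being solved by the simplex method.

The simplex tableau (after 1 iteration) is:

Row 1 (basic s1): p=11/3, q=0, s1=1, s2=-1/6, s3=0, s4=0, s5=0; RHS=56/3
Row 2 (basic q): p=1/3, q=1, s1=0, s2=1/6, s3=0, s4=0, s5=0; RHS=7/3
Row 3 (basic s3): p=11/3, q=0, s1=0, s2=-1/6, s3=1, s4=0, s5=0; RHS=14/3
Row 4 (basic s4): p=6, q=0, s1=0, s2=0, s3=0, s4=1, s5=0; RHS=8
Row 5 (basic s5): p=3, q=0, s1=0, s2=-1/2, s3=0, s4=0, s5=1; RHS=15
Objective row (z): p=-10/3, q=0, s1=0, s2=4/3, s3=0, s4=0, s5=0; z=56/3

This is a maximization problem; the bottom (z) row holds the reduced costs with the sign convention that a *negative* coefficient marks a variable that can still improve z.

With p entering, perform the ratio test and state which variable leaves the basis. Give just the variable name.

s3

Ratios: row 1 (s1): (56/3)/(11/3) = 56/11; row 2 (q): (7/3)/(1/3) = 7; row 3 (s3): (14/3)/(11/3) = 14/11; row 4 (s4): 8/6 = 4/3; row 5 (s5): 15/3 = 5.
Minimum ratio 14/11 is in the s3 row, so s3 leaves.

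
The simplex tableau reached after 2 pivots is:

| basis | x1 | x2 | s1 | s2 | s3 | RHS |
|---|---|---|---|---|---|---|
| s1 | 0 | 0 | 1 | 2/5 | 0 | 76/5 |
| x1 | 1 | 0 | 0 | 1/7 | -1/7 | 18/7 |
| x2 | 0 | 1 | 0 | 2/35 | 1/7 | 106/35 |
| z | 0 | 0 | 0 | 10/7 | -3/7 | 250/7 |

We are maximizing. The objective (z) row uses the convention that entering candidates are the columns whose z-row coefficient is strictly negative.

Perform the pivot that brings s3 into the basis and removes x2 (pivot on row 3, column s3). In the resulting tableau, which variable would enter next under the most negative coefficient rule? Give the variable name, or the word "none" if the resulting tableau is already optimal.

Pivot element 1/7. New z-row = old z-row − (-3/7)·(row 3/(1/7)).
Updated z-row coefficients: x1: 0, x2: 3, s1: 0, s2: 8/5, s3: 0.
No coefficient is strictly negative; the tableau after this pivot is optimal.

none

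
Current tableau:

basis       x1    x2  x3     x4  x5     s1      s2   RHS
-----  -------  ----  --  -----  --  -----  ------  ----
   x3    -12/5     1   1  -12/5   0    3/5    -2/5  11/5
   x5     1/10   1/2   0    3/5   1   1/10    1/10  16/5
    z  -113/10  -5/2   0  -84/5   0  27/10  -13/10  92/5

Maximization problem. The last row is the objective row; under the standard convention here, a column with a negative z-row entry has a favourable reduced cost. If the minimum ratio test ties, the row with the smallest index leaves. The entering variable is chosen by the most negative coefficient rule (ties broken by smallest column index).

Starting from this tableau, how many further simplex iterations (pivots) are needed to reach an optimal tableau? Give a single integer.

pivot: x4 in, x5 out → z = 108
pivot: x1 in, x4 out → z = 380
No improving column remains; optimal.

2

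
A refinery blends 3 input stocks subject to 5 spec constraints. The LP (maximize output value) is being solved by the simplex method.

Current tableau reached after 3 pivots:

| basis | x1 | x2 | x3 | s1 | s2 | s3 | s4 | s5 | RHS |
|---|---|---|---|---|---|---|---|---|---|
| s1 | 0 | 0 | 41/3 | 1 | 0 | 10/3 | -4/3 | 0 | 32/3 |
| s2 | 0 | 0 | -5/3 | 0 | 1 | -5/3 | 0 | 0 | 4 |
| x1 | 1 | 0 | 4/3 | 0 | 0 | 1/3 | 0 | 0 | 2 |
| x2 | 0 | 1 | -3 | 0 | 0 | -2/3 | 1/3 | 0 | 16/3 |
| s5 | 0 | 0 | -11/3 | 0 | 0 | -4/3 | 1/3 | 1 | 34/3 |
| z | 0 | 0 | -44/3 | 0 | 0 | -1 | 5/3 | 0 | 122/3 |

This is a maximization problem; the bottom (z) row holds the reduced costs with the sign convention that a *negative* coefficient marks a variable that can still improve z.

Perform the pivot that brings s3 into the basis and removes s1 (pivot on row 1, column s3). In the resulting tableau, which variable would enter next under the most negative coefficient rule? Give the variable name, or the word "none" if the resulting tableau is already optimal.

x3

Pivot element 10/3. New z-row = old z-row − (-1)·(row 1/(10/3)).
Updated z-row coefficients: x1: 0, x2: 0, x3: -317/30, s1: 3/10, s2: 0, s3: 0, s4: 19/15, s5: 0.
The most negative is -317/30 in column x3, so x3 would enter next.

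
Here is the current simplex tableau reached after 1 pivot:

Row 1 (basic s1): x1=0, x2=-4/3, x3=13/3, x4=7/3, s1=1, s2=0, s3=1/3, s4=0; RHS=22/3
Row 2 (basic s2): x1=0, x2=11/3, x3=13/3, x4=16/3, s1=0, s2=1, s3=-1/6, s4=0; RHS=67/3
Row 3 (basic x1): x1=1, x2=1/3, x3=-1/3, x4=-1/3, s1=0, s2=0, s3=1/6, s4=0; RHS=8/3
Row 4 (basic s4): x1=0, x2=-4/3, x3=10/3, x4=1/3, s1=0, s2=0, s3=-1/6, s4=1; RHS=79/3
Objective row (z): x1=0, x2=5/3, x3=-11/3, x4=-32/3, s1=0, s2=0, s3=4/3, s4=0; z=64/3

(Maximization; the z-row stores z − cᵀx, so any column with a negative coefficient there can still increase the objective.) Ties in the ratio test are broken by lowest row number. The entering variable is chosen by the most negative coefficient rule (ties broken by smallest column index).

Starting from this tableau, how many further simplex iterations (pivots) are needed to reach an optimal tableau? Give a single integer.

2

pivot: x4 in, s1 out → z = 384/7
pivot: x2 in, s2 out → z = 2751/47
No improving column remains; optimal.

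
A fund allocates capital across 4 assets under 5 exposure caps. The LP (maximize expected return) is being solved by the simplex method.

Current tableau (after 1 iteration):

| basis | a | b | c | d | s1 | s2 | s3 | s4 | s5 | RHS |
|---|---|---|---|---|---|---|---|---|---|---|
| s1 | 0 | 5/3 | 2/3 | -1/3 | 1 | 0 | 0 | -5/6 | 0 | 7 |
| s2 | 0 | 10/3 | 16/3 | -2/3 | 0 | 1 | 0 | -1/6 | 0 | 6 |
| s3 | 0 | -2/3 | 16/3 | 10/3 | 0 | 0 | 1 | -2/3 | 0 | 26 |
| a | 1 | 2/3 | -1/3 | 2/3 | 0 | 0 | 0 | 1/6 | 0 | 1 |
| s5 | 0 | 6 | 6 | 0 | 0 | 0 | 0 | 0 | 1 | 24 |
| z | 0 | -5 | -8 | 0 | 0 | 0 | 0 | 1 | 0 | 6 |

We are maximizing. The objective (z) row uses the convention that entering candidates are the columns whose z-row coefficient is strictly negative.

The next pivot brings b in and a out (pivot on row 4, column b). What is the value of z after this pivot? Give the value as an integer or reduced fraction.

Minimum ratio for b: 1/(2/3) = 3/2.
z changes by −(z-row coeff of b)·ratio = −(-5)·(3/2) = 15/2.
New z = 6 + (15/2) = 27/2.

27/2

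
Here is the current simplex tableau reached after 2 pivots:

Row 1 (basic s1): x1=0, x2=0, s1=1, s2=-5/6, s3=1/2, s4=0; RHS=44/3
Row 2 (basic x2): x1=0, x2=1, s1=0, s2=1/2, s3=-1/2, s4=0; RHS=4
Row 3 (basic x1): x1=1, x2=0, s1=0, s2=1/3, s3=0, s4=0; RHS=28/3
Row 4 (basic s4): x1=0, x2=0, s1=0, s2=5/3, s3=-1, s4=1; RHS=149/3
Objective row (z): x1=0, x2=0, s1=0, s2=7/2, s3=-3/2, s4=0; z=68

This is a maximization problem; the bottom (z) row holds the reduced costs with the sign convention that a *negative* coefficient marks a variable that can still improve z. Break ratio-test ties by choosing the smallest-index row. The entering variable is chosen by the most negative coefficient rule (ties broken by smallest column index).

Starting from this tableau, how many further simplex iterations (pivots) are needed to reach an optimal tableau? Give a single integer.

pivot: s3 in, s1 out → z = 112
No improving column remains; optimal.

1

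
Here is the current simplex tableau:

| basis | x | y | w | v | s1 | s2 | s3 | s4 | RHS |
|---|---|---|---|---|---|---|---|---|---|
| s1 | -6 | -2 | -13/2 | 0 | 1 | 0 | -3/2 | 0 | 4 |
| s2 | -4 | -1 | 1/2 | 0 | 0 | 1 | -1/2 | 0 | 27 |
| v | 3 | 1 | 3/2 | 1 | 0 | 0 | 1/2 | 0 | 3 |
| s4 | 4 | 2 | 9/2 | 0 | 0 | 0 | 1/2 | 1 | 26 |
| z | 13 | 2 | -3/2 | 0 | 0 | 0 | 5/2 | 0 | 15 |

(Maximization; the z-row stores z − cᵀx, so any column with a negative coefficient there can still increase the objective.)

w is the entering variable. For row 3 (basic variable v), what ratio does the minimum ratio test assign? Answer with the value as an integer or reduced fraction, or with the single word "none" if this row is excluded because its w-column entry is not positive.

2

Ratio = RHS / (w entry) = 3 / (3/2) = 2.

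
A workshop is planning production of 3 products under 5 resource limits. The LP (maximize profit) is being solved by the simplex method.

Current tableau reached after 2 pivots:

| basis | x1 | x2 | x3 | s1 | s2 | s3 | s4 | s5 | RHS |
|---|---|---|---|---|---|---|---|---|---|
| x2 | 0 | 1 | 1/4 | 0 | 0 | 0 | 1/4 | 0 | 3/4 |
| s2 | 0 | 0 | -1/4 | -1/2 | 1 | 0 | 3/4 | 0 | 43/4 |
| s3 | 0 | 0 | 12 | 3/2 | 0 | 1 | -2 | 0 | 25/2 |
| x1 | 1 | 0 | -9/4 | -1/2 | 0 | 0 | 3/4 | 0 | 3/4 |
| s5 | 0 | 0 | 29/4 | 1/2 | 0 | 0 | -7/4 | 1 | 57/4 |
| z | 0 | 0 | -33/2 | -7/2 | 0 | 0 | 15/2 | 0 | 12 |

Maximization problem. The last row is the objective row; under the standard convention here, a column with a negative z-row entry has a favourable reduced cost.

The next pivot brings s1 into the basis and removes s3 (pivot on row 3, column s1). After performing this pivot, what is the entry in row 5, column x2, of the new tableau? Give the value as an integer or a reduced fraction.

Pivot element is row 3, column s1: 3/2.
Normalize row 3: new (row 3, x2) = 0/(3/2) = 0.
row 5 ← row 5 − (1/2)·(new row 3): 0 − (1/2)·0 = 0.

0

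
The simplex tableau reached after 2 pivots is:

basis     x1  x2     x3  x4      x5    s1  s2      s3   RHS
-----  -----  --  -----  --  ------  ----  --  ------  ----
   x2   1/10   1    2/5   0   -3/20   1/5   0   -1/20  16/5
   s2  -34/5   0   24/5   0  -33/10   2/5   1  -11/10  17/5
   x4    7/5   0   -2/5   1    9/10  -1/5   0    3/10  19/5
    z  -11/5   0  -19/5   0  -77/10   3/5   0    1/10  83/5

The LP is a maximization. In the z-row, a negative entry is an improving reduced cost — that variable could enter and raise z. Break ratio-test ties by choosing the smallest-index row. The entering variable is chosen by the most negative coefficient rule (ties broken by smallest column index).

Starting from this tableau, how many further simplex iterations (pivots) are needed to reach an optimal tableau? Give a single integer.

pivot: x5 in, x4 out → z = 442/9
pivot: x3 in, s2 out → z = 260/3
pivot: s1 in, x2 out → z = 1271/12
No improving column remains; optimal.

3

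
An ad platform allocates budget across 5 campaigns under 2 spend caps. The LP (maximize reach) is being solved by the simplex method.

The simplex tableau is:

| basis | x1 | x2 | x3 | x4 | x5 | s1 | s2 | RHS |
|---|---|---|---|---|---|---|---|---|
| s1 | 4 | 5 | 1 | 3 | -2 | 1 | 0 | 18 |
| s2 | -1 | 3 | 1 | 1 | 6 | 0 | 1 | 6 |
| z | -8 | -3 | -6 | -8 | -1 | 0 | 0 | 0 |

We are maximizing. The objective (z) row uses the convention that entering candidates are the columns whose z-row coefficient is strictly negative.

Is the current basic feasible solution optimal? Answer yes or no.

no

Column x1 has objective-row coefficient -8, which is negative; an improving pivot exists, so not yet optimal.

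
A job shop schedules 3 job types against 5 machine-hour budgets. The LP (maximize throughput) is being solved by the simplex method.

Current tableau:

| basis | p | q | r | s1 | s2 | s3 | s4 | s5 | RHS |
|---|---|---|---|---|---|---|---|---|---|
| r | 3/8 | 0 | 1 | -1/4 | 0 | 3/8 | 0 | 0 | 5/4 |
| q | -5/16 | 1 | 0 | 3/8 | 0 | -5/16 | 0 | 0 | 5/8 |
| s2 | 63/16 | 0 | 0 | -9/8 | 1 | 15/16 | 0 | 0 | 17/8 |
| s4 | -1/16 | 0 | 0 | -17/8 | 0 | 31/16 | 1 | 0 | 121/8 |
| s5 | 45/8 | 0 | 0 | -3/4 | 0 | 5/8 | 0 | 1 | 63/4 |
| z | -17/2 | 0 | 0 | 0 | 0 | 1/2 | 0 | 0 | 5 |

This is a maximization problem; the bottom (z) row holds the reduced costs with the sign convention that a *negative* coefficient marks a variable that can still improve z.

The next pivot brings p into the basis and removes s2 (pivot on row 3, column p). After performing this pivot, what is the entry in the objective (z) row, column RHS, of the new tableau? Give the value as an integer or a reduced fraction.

Pivot element is row 3, column p: 63/16.
Normalize row 3: new (row 3, RHS) = (17/8)/(63/16) = 34/63.
z-row ← z-row − (-17/2)·(new row 3): 5 − (-17/2)·(34/63) = 604/63.

604/63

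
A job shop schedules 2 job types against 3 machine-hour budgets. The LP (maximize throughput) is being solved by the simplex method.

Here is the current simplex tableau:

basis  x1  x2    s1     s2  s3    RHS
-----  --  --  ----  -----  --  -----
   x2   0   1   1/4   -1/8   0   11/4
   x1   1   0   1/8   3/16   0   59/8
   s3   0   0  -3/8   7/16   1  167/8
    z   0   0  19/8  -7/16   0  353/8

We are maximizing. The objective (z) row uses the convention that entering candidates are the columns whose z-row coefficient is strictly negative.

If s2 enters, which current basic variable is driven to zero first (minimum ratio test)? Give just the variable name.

x1

Ratios: row 1 (x2): entry -1/8 ≤ 0, skip; row 2 (x1): (59/8)/(3/16) = 118/3; row 3 (s3): (167/8)/(7/16) = 334/7.
Minimum ratio 118/3 is in the x1 row, so x1 leaves.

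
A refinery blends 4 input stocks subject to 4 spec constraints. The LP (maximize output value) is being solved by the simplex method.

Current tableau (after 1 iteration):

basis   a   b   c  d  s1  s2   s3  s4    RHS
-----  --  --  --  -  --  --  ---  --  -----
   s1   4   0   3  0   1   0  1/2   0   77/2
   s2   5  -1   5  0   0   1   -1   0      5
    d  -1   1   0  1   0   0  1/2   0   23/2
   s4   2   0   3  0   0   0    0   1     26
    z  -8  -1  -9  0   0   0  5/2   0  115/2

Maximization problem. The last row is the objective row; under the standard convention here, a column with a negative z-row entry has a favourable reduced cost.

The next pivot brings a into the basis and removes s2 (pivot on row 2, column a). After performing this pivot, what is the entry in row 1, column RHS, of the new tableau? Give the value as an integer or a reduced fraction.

Pivot element is row 2, column a: 5.
Normalize row 2: new (row 2, RHS) = 5/5 = 1.
row 1 ← row 1 − 4·(new row 2): 77/2 − 4·1 = 69/2.

69/2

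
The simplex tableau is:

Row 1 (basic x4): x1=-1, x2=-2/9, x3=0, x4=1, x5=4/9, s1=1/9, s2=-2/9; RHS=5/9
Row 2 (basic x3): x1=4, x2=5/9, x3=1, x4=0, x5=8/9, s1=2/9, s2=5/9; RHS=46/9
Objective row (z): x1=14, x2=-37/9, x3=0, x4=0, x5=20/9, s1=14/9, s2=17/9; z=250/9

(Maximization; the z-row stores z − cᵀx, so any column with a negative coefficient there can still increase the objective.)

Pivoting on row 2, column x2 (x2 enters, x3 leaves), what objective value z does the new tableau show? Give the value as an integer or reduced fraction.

Minimum ratio for x2: (46/9)/(5/9) = 46/5.
z changes by −(z-row coeff of x2)·ratio = −(-37/9)·(46/5) = 1702/45.
New z = 250/9 + (1702/45) = 328/5.

328/5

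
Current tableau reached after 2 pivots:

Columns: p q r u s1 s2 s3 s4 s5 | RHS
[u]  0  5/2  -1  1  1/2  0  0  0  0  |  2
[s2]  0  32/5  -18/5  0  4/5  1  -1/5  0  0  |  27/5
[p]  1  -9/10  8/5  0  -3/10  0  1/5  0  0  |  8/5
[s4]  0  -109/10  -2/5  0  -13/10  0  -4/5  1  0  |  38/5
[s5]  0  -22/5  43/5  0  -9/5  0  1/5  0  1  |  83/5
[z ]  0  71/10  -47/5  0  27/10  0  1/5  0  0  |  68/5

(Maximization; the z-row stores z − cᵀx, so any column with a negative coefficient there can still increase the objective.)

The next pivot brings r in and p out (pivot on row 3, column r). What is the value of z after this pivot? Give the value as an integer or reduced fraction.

23

Minimum ratio for r: (8/5)/(8/5) = 1.
z changes by −(z-row coeff of r)·ratio = −(-47/5)·1 = 47/5.
New z = 68/5 + (47/5) = 23.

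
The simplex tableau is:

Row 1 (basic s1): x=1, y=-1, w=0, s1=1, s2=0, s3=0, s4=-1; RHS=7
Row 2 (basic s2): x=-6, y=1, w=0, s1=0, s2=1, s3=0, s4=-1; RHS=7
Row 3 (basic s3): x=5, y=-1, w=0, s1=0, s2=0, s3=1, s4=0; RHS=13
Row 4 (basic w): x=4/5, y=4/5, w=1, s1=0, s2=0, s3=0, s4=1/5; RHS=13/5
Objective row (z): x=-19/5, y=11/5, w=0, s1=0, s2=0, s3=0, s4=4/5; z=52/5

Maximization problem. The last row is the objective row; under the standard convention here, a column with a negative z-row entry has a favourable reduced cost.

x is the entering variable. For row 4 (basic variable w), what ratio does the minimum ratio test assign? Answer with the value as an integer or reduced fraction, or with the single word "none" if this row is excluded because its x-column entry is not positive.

13/4

Ratio = RHS / (x entry) = (13/5) / (4/5) = 13/4.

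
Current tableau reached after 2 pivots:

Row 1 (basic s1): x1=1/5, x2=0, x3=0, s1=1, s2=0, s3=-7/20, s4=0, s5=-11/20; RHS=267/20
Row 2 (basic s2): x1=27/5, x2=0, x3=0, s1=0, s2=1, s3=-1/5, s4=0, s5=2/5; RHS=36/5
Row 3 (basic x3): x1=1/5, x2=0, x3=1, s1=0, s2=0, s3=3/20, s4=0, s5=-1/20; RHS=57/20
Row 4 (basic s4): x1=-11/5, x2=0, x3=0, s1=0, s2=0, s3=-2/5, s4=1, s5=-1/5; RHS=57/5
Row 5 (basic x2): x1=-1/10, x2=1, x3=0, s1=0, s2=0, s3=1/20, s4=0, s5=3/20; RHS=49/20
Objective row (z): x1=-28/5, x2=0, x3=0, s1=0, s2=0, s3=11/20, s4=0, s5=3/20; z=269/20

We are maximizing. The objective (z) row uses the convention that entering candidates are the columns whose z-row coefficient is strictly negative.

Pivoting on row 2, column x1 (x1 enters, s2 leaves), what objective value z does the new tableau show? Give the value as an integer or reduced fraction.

251/12

Minimum ratio for x1: (36/5)/(27/5) = 4/3.
z changes by −(z-row coeff of x1)·ratio = −(-28/5)·(4/3) = 112/15.
New z = 269/20 + (112/15) = 251/12.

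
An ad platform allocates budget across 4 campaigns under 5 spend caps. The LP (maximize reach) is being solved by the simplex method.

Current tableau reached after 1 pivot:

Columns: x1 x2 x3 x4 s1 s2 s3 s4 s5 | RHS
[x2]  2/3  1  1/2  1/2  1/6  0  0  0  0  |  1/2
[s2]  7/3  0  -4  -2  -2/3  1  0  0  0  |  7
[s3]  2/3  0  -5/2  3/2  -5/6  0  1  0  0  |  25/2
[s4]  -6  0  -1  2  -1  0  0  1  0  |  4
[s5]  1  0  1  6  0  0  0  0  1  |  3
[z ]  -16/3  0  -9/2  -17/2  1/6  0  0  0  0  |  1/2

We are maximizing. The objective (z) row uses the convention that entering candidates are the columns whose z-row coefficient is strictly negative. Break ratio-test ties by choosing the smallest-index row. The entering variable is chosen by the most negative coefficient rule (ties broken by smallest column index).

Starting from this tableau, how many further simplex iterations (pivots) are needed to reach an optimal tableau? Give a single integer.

3

pivot: x4 in, s5 out → z = 19/4
pivot: x1 in, x2 out → z = 45/7
pivot: x3 in, x1 out → z = 33/5
No improving column remains; optimal.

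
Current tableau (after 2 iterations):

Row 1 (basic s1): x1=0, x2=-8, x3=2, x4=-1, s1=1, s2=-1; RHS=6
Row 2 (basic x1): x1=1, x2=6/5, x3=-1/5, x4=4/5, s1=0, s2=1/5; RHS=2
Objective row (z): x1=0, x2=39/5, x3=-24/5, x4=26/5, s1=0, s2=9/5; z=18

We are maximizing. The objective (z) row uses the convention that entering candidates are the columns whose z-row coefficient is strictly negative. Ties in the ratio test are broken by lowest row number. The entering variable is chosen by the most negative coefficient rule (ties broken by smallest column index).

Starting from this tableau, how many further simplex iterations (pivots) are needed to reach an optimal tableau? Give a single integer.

2

pivot: x3 in, s1 out → z = 162/5
pivot: x2 in, x1 out → z = 213/2
No improving column remains; optimal.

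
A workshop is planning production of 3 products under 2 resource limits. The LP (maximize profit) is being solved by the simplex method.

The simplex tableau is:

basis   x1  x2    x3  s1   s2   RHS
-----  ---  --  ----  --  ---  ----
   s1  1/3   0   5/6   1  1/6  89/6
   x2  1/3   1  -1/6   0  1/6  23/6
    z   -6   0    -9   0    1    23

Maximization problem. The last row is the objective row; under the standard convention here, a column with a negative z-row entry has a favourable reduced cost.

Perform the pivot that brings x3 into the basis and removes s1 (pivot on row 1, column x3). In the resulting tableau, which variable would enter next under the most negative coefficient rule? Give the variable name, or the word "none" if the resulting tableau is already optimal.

x1

Pivot element 5/6. New z-row = old z-row − (-9)·(row 1/(5/6)).
Updated z-row coefficients: x1: -12/5, x2: 0, x3: 0, s1: 54/5, s2: 14/5.
The most negative is -12/5 in column x1, so x1 would enter next.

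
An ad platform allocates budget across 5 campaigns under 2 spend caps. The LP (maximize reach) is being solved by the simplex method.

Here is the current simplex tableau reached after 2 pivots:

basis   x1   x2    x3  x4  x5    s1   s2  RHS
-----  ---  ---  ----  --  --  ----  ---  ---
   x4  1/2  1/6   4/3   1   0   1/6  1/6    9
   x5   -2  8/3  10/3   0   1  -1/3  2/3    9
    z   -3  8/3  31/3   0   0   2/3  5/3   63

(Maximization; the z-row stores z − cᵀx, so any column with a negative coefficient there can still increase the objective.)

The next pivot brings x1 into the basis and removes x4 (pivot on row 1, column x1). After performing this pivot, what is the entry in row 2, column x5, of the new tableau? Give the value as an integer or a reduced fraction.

1

Pivot element is row 1, column x1: 1/2.
Normalize row 1: new (row 1, x5) = 0/(1/2) = 0.
row 2 ← row 2 − (-2)·(new row 1): 1 − (-2)·0 = 1.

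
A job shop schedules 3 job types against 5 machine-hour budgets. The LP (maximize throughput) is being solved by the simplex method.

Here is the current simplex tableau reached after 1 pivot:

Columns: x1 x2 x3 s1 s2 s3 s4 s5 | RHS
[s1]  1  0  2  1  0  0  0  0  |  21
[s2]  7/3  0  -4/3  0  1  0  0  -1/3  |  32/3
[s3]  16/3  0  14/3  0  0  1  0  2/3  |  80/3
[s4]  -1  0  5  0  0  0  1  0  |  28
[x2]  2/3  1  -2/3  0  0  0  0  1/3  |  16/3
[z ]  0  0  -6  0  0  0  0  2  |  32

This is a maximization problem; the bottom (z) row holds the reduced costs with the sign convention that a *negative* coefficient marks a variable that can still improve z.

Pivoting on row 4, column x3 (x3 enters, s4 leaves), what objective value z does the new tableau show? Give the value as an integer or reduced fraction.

Minimum ratio for x3: 28/5 = 28/5.
z changes by −(z-row coeff of x3)·ratio = −(-6)·(28/5) = 168/5.
New z = 32 + (168/5) = 328/5.

328/5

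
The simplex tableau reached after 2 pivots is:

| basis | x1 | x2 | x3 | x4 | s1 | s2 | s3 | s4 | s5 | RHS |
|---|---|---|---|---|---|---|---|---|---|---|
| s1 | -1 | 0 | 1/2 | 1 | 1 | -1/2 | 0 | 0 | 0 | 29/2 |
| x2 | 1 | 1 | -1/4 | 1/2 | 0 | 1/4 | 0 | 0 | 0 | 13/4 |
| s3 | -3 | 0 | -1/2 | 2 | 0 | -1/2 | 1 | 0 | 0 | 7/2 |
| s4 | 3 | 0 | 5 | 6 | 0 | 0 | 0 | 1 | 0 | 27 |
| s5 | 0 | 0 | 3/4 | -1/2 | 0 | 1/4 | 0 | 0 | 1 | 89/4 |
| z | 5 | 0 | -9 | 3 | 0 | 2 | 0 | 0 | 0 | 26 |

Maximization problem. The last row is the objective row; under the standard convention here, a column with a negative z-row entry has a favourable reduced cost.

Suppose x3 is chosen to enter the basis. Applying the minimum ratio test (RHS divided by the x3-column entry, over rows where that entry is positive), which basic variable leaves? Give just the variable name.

Ratios: row 1 (s1): (29/2)/(1/2) = 29; row 2 (x2): entry -1/4 ≤ 0, skip; row 3 (s3): entry -1/2 ≤ 0, skip; row 4 (s4): 27/5 = 27/5; row 5 (s5): (89/4)/(3/4) = 89/3.
Minimum ratio 27/5 is in the s4 row, so s4 leaves.

s4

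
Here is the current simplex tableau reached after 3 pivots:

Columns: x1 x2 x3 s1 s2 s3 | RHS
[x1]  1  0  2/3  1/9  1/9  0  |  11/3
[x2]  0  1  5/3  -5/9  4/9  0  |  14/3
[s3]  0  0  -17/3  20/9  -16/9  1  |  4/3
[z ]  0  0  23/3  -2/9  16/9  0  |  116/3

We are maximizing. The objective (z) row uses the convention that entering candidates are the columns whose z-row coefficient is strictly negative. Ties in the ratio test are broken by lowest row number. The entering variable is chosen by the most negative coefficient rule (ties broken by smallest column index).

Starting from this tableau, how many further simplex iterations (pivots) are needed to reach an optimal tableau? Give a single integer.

1

pivot: s1 in, s3 out → z = 194/5
No improving column remains; optimal.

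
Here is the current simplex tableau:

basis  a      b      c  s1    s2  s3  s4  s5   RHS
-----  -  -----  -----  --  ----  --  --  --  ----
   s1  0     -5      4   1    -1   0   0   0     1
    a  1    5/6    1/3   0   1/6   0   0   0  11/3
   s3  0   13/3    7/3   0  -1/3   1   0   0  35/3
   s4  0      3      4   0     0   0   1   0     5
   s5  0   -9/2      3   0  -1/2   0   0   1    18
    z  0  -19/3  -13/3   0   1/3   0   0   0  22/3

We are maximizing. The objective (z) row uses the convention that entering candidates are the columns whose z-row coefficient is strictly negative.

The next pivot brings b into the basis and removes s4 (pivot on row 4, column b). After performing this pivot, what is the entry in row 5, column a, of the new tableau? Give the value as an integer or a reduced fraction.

Pivot element is row 4, column b: 3.
Normalize row 4: new (row 4, a) = 0/3 = 0.
row 5 ← row 5 − (-9/2)·(new row 4): 0 − (-9/2)·0 = 0.

0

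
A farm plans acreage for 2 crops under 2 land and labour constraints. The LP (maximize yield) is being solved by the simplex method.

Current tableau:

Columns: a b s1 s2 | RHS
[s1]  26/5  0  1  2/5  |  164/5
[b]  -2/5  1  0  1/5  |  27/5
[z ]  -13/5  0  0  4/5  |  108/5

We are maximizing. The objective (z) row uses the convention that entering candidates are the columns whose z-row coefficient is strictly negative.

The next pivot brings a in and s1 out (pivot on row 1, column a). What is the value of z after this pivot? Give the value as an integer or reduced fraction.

38

Minimum ratio for a: (164/5)/(26/5) = 82/13.
z changes by −(z-row coeff of a)·ratio = −(-13/5)·(82/13) = 82/5.
New z = 108/5 + (82/5) = 38.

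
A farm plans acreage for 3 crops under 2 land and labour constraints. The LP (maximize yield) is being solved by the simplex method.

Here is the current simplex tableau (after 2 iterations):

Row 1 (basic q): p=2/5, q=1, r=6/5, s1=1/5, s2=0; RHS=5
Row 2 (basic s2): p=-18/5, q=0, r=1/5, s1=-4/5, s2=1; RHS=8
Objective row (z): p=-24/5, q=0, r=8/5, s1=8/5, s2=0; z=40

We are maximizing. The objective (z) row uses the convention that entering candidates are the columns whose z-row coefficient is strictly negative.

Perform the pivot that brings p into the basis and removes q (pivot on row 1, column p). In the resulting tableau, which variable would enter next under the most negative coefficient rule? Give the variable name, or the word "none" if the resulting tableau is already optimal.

Pivot element 2/5. New z-row = old z-row − (-24/5)·(row 1/(2/5)).
Updated z-row coefficients: p: 0, q: 12, r: 16, s1: 4, s2: 0.
No coefficient is strictly negative; the tableau after this pivot is optimal.

none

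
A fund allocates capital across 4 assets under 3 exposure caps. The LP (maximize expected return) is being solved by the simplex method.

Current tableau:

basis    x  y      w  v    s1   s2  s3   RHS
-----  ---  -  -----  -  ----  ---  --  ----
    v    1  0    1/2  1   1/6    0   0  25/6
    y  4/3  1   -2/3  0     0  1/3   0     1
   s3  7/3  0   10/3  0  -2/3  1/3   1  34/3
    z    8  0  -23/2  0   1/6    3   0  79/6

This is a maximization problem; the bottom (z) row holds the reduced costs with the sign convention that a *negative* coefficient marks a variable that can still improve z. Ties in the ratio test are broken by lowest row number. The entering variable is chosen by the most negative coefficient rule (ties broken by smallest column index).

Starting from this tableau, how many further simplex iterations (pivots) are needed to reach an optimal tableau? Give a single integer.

pivot: w in, s3 out → z = 784/15
pivot: s1 in, v out → z = 72
No improving column remains; optimal.

2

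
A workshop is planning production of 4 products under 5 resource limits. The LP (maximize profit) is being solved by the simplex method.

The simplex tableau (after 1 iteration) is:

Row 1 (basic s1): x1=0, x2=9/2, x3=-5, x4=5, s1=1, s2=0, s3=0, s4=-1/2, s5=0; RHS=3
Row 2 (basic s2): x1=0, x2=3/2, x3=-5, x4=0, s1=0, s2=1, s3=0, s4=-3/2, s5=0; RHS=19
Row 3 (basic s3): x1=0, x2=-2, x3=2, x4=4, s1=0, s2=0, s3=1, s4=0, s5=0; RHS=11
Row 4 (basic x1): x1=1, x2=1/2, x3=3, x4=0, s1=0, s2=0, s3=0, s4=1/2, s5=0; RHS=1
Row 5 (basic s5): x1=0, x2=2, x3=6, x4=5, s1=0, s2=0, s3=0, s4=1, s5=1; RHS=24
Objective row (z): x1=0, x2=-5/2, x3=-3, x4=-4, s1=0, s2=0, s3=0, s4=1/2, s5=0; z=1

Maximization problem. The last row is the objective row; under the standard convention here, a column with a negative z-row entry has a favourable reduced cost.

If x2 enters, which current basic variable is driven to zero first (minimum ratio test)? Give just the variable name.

s1

Ratios: row 1 (s1): 3/(9/2) = 2/3; row 2 (s2): 19/(3/2) = 38/3; row 3 (s3): entry -2 ≤ 0, skip; row 4 (x1): 1/(1/2) = 2; row 5 (s5): 24/2 = 12.
Minimum ratio 2/3 is in the s1 row, so s1 leaves.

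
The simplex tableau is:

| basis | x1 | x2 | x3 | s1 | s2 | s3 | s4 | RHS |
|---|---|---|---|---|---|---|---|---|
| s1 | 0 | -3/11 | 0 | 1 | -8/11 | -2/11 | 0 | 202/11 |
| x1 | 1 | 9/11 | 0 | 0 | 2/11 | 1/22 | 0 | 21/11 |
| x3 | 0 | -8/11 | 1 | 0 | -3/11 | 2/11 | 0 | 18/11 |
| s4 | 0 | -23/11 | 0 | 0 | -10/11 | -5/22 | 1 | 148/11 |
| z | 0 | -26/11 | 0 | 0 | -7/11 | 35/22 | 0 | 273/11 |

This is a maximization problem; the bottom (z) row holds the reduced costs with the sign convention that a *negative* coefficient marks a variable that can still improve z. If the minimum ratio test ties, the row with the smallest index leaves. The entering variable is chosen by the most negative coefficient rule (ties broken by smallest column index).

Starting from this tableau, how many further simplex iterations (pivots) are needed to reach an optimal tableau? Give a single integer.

2

pivot: x2 in, x1 out → z = 91/3
pivot: s2 in, x2 out → z = 63/2
No improving column remains; optimal.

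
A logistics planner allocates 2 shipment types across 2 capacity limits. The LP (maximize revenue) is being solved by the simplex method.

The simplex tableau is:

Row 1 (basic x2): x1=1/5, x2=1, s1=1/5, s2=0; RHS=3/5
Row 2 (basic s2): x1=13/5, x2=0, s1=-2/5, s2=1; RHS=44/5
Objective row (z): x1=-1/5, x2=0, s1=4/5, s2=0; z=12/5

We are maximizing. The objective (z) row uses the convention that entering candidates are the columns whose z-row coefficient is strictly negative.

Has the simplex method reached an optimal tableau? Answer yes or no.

no

Column x1 has objective-row coefficient -1/5, which is negative; an improving pivot exists, so not yet optimal.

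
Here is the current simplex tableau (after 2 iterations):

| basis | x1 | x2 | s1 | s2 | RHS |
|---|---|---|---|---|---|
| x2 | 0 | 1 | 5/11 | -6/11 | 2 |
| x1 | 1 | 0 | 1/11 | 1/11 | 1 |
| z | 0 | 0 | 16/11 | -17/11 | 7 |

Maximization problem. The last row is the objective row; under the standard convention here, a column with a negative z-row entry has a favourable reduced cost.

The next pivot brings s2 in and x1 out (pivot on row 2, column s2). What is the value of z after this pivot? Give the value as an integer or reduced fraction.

24

Minimum ratio for s2: 1/(1/11) = 11.
z changes by −(z-row coeff of s2)·ratio = −(-17/11)·11 = 17.
New z = 7 + 17 = 24.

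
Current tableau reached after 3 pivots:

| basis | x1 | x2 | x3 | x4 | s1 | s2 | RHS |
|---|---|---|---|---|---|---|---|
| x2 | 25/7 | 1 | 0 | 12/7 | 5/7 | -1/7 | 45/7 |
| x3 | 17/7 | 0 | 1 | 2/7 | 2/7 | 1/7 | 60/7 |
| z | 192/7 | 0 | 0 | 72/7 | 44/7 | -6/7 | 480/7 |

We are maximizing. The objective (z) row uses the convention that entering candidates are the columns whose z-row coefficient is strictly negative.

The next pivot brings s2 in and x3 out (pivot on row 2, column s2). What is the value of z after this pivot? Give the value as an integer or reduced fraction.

120

Minimum ratio for s2: (60/7)/(1/7) = 60.
z changes by −(z-row coeff of s2)·ratio = −(-6/7)·60 = 360/7.
New z = 480/7 + (360/7) = 120.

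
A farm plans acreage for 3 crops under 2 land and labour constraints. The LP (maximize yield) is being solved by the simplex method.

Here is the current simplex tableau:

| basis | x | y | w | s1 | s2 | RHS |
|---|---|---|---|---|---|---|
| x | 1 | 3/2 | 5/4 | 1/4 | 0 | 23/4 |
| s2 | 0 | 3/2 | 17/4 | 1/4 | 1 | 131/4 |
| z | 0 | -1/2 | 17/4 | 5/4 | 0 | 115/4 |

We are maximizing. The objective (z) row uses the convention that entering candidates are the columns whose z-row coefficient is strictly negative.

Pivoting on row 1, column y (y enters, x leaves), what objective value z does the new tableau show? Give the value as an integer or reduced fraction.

92/3

Minimum ratio for y: (23/4)/(3/2) = 23/6.
z changes by −(z-row coeff of y)·ratio = −(-1/2)·(23/6) = 23/12.
New z = 115/4 + (23/12) = 92/3.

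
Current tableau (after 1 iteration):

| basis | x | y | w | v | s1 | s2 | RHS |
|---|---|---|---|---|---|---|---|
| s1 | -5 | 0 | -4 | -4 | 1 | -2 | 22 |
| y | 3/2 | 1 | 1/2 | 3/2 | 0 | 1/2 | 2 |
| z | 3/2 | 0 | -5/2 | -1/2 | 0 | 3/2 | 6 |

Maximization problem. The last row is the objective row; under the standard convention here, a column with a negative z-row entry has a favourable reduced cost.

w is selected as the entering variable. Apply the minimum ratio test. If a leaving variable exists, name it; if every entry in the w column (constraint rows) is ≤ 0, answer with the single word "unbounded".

y

Ratios: row 1 (s1): entry -4 ≤ 0, skip; row 2 (y): 2/(1/2) = 4.
Minimum ratio is in the y row, so y leaves.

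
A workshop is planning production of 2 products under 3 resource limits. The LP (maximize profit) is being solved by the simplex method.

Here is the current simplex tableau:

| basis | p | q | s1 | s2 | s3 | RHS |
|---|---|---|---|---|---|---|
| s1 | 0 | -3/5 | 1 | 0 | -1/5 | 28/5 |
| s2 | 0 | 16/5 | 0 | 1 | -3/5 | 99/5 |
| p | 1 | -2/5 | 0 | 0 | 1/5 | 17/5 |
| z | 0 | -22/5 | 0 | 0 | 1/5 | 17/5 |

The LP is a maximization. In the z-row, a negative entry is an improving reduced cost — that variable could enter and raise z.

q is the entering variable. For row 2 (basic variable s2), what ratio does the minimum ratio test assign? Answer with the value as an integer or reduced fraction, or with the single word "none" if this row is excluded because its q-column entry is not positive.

99/16

Ratio = RHS / (q entry) = (99/5) / (16/5) = 99/16.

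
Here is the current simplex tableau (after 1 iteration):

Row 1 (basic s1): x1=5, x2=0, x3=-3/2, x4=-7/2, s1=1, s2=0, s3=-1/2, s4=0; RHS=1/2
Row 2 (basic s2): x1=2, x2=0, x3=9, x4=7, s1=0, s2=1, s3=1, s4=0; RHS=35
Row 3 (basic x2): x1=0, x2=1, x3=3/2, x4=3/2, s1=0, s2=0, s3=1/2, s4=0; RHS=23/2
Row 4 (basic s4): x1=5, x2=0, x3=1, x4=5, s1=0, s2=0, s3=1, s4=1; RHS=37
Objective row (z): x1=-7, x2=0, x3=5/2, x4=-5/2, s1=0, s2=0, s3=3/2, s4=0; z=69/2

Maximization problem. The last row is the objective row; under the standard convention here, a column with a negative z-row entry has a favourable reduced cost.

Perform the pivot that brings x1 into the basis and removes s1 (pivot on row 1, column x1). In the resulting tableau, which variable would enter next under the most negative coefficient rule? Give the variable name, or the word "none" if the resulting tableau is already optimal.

x4

Pivot element 5. New z-row = old z-row − (-7)·(row 1/5).
Updated z-row coefficients: x1: 0, x2: 0, x3: 2/5, x4: -37/5, s1: 7/5, s2: 0, s3: 4/5, s4: 0.
The most negative is -37/5 in column x4, so x4 would enter next.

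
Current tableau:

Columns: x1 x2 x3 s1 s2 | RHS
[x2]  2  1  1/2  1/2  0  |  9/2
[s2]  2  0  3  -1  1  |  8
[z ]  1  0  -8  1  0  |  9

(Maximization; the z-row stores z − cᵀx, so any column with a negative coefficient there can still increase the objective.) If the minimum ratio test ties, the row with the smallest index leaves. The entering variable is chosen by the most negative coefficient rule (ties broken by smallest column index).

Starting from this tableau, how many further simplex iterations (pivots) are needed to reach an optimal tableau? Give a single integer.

2

pivot: x3 in, s2 out → z = 91/3
pivot: s1 in, x2 out → z = 153/4
No improving column remains; optimal.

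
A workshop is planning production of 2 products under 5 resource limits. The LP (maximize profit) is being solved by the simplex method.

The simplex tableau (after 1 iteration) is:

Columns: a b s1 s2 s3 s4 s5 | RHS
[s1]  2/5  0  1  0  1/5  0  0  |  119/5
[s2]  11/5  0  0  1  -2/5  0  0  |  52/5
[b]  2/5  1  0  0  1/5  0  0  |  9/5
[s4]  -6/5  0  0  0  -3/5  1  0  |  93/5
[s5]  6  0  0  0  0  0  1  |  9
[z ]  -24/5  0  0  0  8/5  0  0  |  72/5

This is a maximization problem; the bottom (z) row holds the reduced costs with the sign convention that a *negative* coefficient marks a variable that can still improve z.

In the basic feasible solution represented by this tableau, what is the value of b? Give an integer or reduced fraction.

b is basic (row 3); its value is the RHS of that row: 9/5.

9/5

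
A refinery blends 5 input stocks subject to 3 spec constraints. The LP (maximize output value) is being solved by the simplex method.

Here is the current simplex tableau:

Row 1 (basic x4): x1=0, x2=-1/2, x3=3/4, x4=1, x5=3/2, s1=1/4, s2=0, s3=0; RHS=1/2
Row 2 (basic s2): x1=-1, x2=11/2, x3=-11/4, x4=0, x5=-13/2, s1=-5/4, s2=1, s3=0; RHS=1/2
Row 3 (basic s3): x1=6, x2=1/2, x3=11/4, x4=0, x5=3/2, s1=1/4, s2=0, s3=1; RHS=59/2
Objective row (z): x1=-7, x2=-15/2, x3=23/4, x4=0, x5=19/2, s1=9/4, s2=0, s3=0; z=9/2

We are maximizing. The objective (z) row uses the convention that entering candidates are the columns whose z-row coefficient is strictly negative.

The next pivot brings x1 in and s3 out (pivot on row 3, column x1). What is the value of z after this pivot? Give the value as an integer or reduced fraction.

467/12

Minimum ratio for x1: (59/2)/6 = 59/12.
z changes by −(z-row coeff of x1)·ratio = −(-7)·(59/12) = 413/12.
New z = 9/2 + (413/12) = 467/12.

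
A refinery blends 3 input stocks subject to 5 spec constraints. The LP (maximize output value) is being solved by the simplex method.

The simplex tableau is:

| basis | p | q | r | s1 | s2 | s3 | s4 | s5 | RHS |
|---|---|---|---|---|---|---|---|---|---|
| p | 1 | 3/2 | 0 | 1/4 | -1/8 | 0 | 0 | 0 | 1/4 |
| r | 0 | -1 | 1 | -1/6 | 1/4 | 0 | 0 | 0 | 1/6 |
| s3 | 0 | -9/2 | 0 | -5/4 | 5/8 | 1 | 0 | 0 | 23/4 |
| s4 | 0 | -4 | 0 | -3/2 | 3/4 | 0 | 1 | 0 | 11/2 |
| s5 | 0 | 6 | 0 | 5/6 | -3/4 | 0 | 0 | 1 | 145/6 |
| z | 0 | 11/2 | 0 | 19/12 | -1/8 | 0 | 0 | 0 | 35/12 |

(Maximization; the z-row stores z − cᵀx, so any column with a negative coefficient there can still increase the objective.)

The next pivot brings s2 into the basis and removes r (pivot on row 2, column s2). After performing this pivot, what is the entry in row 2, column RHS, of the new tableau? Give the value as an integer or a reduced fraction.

2/3

Pivot element is row 2, column s2: 1/4.
Normalize row 2: new (row 2, RHS) = (1/6)/(1/4) = 2/3.
Row 2 is the pivot row, so the entry is 2/3.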